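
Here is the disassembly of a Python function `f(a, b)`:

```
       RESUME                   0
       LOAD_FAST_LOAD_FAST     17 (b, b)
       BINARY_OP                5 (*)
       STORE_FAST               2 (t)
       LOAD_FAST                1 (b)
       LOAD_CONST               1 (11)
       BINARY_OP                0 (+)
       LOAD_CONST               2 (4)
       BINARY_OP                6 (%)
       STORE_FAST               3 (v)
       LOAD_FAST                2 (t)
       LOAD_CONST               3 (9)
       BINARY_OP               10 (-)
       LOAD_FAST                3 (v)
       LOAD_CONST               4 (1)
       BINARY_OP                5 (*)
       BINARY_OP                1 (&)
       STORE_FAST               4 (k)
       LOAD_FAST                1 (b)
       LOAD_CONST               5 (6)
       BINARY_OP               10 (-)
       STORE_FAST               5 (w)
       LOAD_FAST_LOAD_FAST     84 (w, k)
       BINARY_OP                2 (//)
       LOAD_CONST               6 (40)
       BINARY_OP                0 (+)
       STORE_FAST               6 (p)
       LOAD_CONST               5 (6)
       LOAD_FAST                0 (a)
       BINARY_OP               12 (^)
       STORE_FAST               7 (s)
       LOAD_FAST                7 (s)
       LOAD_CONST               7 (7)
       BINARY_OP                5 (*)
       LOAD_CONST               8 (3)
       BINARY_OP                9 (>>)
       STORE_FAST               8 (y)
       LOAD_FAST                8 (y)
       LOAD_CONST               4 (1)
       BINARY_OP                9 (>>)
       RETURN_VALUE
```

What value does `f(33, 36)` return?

LOAD_FAST_LOAD_FAST b,b → push 36,36. Stack: [36, 36]
BINARY_OP * → 36 * 36 = 1296. Stack: [1296]
STORE_FAST t → t=1296. Stack: []
LOAD_FAST b → push 36. Stack: [36]
LOAD_CONST → push 11. Stack: [36, 11]
BINARY_OP + → 36 + 11 = 47. Stack: [47]
LOAD_CONST → push 4. Stack: [47, 4]
BINARY_OP % → 47 % 4 = 3. Stack: [3]
STORE_FAST v → v=3. Stack: []
LOAD_FAST t → push 1296. Stack: [1296]
LOAD_CONST → push 9. Stack: [1296, 9]
BINARY_OP - → 1296 - 9 = 1287. Stack: [1287]
LOAD_FAST v → push 3. Stack: [1287, 3]
LOAD_CONST → push 1. Stack: [1287, 3, 1]
BINARY_OP * → 3 * 1 = 3. Stack: [1287, 3]
BINARY_OP & → 1287 & 3 = 3. Stack: [3]
STORE_FAST k → k=3. Stack: []
LOAD_FAST b → push 36. Stack: [36]
LOAD_CONST → push 6. Stack: [36, 6]
BINARY_OP - → 36 - 6 = 30. Stack: [30]
STORE_FAST w → w=30. Stack: []
LOAD_FAST_LOAD_FAST w,k → push 30,3. Stack: [30, 3]
BINARY_OP // → 30 // 3 = 10. Stack: [10]
LOAD_CONST → push 40. Stack: [10, 40]
BINARY_OP + → 10 + 40 = 50. Stack: [50]
STORE_FAST p → p=50. Stack: []
LOAD_CONST → push 6. Stack: [6]
LOAD_FAST a → push 33. Stack: [6, 33]
BINARY_OP ^ → 6 ^ 33 = 39. Stack: [39]
STORE_FAST s → s=39. Stack: []
LOAD_FAST s → push 39. Stack: [39]
LOAD_CONST → push 7. Stack: [39, 7]
BINARY_OP * → 39 * 7 = 273. Stack: [273]
LOAD_CONST → push 3. Stack: [273, 3]
BINARY_OP >> → 273 >> 3 = 34. Stack: [34]
STORE_FAST y → y=34. Stack: []
LOAD_FAST y → push 34. Stack: [34]
LOAD_CONST → push 1. Stack: [34, 1]
BINARY_OP >> → 34 >> 1 = 17. Stack: [17]
RETURN_VALUE → return 17.

17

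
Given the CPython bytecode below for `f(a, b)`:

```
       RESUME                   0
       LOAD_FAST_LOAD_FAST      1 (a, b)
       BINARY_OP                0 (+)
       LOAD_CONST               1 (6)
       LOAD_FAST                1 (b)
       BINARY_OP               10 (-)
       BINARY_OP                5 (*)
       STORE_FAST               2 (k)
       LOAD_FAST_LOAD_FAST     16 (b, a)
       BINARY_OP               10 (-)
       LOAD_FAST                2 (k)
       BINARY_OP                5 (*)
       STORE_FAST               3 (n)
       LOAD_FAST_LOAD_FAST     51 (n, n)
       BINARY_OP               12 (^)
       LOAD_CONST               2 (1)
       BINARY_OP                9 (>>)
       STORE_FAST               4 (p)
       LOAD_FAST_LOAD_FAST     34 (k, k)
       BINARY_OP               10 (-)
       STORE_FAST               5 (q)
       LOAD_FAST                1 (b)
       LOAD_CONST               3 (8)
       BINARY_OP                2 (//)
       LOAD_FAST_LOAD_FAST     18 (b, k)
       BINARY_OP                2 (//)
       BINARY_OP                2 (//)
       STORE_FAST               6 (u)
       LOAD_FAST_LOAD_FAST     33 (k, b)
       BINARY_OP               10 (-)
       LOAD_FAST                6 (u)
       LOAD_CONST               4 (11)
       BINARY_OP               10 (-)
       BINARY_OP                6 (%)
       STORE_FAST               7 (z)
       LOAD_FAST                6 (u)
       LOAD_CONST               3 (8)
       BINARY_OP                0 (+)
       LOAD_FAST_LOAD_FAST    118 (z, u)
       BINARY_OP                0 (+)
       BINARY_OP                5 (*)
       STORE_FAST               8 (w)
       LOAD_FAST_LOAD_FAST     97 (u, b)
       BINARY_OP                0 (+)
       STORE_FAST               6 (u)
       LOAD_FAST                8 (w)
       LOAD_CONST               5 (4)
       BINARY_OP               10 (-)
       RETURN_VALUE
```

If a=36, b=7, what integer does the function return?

LOAD_FAST_LOAD_FAST a,b → push 36,7. Stack: [36, 7]
BINARY_OP + → 36 + 7 = 43. Stack: [43]
LOAD_CONST → push 6. Stack: [43, 6]
LOAD_FAST b → push 7. Stack: [43, 6, 7]
BINARY_OP - → 6 - 7 = -1. Stack: [43, -1]
BINARY_OP * → 43 * -1 = -43. Stack: [-43]
STORE_FAST k → k=-43. Stack: []
LOAD_FAST_LOAD_FAST b,a → push 7,36. Stack: [7, 36]
BINARY_OP - → 7 - 36 = -29. Stack: [-29]
LOAD_FAST k → push -43. Stack: [-29, -43]
BINARY_OP * → -29 * -43 = 1247. Stack: [1247]
STORE_FAST n → n=1247. Stack: []
LOAD_FAST_LOAD_FAST n,n → push 1247,1247. Stack: [1247, 1247]
BINARY_OP ^ → 1247 ^ 1247 = 0. Stack: [0]
LOAD_CONST → push 1. Stack: [0, 1]
BINARY_OP >> → 0 >> 1 = 0. Stack: [0]
STORE_FAST p → p=0. Stack: []
LOAD_FAST_LOAD_FAST k,k → push -43,-43. Stack: [-43, -43]
BINARY_OP - → -43 - -43 = 0. Stack: [0]
STORE_FAST q → q=0. Stack: []
LOAD_FAST b → push 7. Stack: [7]
LOAD_CONST → push 8. Stack: [7, 8]
BINARY_OP // → 7 // 8 = 0. Stack: [0]
LOAD_FAST_LOAD_FAST b,k → push 7,-43. Stack: [0, 7, -43]
BINARY_OP // → 7 // -43 = -1. Stack: [0, -1]
BINARY_OP // → 0 // -1 = 0. Stack: [0]
STORE_FAST u → u=0. Stack: []
LOAD_FAST_LOAD_FAST k,b → push -43,7. Stack: [-43, 7]
BINARY_OP - → -43 - 7 = -50. Stack: [-50]
LOAD_FAST u → push 0. Stack: [-50, 0]
LOAD_CONST → push 11. Stack: [-50, 0, 11]
BINARY_OP - → 0 - 11 = -11. Stack: [-50, -11]
BINARY_OP % → -50 % -11 = -6. Stack: [-6]
STORE_FAST z → z=-6. Stack: []
LOAD_FAST u → push 0. Stack: [0]
LOAD_CONST → push 8. Stack: [0, 8]
BINARY_OP + → 0 + 8 = 8. Stack: [8]
LOAD_FAST_LOAD_FAST z,u → push -6,0. Stack: [8, -6, 0]
BINARY_OP + → -6 + 0 = -6. Stack: [8, -6]
BINARY_OP * → 8 * -6 = -48. Stack: [-48]
STORE_FAST w → w=-48. Stack: []
LOAD_FAST_LOAD_FAST u,b → push 0,7. Stack: [0, 7]
BINARY_OP + → 0 + 7 = 7. Stack: [7]
STORE_FAST u → u=7. Stack: []
LOAD_FAST w → push -48. Stack: [-48]
LOAD_CONST → push 4. Stack: [-48, 4]
BINARY_OP - → -48 - 4 = -52. Stack: [-52]
RETURN_VALUE → return -52.

-52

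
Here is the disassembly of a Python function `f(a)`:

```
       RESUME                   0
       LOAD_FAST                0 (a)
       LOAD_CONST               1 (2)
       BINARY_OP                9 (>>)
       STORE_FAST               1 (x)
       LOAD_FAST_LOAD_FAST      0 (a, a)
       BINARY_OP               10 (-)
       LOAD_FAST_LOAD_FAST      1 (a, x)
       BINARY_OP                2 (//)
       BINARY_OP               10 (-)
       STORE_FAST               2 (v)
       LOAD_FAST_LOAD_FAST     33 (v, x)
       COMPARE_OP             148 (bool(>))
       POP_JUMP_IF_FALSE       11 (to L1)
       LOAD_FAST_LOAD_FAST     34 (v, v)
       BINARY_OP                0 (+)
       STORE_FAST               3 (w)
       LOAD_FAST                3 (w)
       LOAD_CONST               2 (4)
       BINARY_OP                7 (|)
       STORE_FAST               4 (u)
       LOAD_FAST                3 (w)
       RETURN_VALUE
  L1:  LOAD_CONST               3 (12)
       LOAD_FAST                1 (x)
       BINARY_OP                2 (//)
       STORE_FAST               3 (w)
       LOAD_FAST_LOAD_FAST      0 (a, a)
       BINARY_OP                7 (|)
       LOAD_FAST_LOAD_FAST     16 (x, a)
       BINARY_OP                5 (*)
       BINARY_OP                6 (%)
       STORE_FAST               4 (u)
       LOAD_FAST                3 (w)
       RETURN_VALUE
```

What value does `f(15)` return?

4

LOAD_FAST a → push 15. Stack: [15]
LOAD_CONST → push 2. Stack: [15, 2]
BINARY_OP >> → 15 >> 2 = 3. Stack: [3]
STORE_FAST x → x=3. Stack: []
LOAD_FAST_LOAD_FAST a,a → push 15,15. Stack: [15, 15]
BINARY_OP - → 15 - 15 = 0. Stack: [0]
LOAD_FAST_LOAD_FAST a,x → push 15,3. Stack: [0, 15, 3]
BINARY_OP // → 15 // 3 = 5. Stack: [0, 5]
BINARY_OP - → 0 - 5 = -5. Stack: [-5]
STORE_FAST v → v=-5. Stack: []
LOAD_FAST_LOAD_FAST v,x → push -5,3. Stack: [-5, 3]
COMPARE_OP bool(>) → -5 vs 3 = False. Stack: [False]
POP_JUMP_IF_FALSE → pop False; jump. Stack: []
LOAD_CONST → push 12. Stack: [12]
LOAD_FAST x → push 3. Stack: [12, 3]
BINARY_OP // → 12 // 3 = 4. Stack: [4]
STORE_FAST w → w=4. Stack: []
LOAD_FAST_LOAD_FAST a,a → push 15,15. Stack: [15, 15]
BINARY_OP | → 15 | 15 = 15. Stack: [15]
LOAD_FAST_LOAD_FAST x,a → push 3,15. Stack: [15, 3, 15]
BINARY_OP * → 3 * 15 = 45. Stack: [15, 45]
BINARY_OP % → 15 % 45 = 15. Stack: [15]
STORE_FAST u → u=15. Stack: []
LOAD_FAST w → push 4. Stack: [4]
RETURN_VALUE → return 4.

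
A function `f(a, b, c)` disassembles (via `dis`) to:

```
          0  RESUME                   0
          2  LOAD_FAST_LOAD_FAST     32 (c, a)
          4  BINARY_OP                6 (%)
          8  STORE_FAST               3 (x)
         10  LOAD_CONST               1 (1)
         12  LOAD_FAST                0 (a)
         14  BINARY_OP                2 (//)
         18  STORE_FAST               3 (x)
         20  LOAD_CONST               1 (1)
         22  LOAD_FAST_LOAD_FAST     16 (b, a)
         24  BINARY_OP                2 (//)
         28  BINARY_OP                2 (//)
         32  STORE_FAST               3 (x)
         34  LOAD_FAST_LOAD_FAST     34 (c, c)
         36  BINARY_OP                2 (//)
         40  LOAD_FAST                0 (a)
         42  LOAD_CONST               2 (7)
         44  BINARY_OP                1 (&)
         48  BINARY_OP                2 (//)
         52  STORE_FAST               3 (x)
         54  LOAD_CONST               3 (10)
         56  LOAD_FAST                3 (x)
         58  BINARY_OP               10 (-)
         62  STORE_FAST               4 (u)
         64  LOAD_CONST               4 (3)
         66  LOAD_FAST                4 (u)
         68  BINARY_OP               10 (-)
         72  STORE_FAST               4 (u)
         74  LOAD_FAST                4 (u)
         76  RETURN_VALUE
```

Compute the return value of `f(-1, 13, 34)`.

-7

LOAD_FAST_LOAD_FAST c,a → push 34,-1. Stack: [34, -1]
BINARY_OP % → 34 % -1 = 0. Stack: [0]
STORE_FAST x → x=0. Stack: []
LOAD_CONST → push 1. Stack: [1]
LOAD_FAST a → push -1. Stack: [1, -1]
BINARY_OP // → 1 // -1 = -1. Stack: [-1]
STORE_FAST x → x=-1. Stack: []
LOAD_CONST → push 1. Stack: [1]
LOAD_FAST_LOAD_FAST b,a → push 13,-1. Stack: [1, 13, -1]
BINARY_OP // → 13 // -1 = -13. Stack: [1, -13]
BINARY_OP // → 1 // -13 = -1. Stack: [-1]
STORE_FAST x → x=-1. Stack: []
LOAD_FAST_LOAD_FAST c,c → push 34,34. Stack: [34, 34]
BINARY_OP // → 34 // 34 = 1. Stack: [1]
LOAD_FAST a → push -1. Stack: [1, -1]
LOAD_CONST → push 7. Stack: [1, -1, 7]
BINARY_OP & → -1 & 7 = 7. Stack: [1, 7]
BINARY_OP // → 1 // 7 = 0. Stack: [0]
STORE_FAST x → x=0. Stack: []
LOAD_CONST → push 10. Stack: [10]
LOAD_FAST x → push 0. Stack: [10, 0]
BINARY_OP - → 10 - 0 = 10. Stack: [10]
STORE_FAST u → u=10. Stack: []
LOAD_CONST → push 3. Stack: [3]
LOAD_FAST u → push 10. Stack: [3, 10]
BINARY_OP - → 3 - 10 = -7. Stack: [-7]
STORE_FAST u → u=-7. Stack: []
LOAD_FAST u → push -7. Stack: [-7]
RETURN_VALUE → return -7.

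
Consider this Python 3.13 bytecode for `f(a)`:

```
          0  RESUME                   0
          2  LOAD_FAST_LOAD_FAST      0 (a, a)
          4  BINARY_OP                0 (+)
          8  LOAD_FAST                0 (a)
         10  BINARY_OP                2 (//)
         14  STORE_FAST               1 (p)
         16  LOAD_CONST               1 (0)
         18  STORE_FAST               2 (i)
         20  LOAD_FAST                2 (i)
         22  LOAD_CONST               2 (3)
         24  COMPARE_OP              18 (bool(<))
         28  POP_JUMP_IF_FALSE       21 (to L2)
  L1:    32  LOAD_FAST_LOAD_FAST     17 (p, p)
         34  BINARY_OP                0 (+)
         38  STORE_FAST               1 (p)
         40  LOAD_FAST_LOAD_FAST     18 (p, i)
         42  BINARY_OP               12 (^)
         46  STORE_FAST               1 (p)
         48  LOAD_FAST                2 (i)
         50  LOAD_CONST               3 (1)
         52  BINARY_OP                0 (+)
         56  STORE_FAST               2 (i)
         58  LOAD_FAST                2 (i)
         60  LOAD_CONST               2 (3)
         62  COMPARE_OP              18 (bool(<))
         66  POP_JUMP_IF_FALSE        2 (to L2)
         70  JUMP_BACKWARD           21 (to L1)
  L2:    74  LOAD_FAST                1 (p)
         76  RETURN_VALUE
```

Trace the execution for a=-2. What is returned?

LOAD_FAST_LOAD_FAST a,a → push -2,-2. Stack: [-2, -2]
BINARY_OP + → -2 + -2 = -4. Stack: [-4]
LOAD_FAST a → push -2. Stack: [-4, -2]
BINARY_OP // → -4 // -2 = 2. Stack: [2]
STORE_FAST p → p=2. Stack: []
LOAD_CONST → push 0. Stack: [0]
STORE_FAST i → i=0. Stack: []
LOAD_FAST i → push 0. Stack: [0]
LOAD_CONST → push 3. Stack: [0, 3]
COMPARE_OP bool(<) → 0 vs 3 = True. Stack: [True]
POP_JUMP_IF_FALSE → pop True; no jump. Stack: []
LOAD_FAST_LOAD_FAST p,p → push 2,2. Stack: [2, 2]
BINARY_OP + → 2 + 2 = 4. Stack: [4]
STORE_FAST p → p=4. Stack: []
LOAD_FAST_LOAD_FAST p,i → push 4,0. Stack: [4, 0]
BINARY_OP ^ → 4 ^ 0 = 4. Stack: [4]
STORE_FAST p → p=4. Stack: []
LOAD_FAST i → push 0. Stack: [0]
LOAD_CONST → push 1. Stack: [0, 1]
BINARY_OP + → 0 + 1 = 1. Stack: [1]
STORE_FAST i → i=1. Stack: []
LOAD_FAST i → push 1. Stack: [1]
LOAD_CONST → push 3. Stack: [1, 3]
COMPARE_OP bool(<) → 1 vs 3 = True. Stack: [True]
POP_JUMP_IF_FALSE → pop True; no jump. Stack: []
LOAD_FAST_LOAD_FAST p,p → push 4,4. Stack: [4, 4]
BINARY_OP + → 4 + 4 = 8. Stack: [8]
STORE_FAST p → p=8. Stack: []
LOAD_FAST_LOAD_FAST p,i → push 8,1. Stack: [8, 1]
BINARY_OP ^ → 8 ^ 1 = 9. Stack: [9]
STORE_FAST p → p=9. Stack: []
LOAD_FAST i → push 1. Stack: [1]
LOAD_CONST → push 1. Stack: [1, 1]
BINARY_OP + → 1 + 1 = 2. Stack: [2]
STORE_FAST i → i=2. Stack: []
LOAD_FAST i → push 2. Stack: [2]
LOAD_CONST → push 3. Stack: [2, 3]
COMPARE_OP bool(<) → 2 vs 3 = True. Stack: [True]
POP_JUMP_IF_FALSE → pop True; no jump. Stack: []
LOAD_FAST_LOAD_FAST p,p → push 9,9. Stack: [9, 9]
BINARY_OP + → 9 + 9 = 18. Stack: [18]
STORE_FAST p → p=18. Stack: []
LOAD_FAST_LOAD_FAST p,i → push 18,2. Stack: [18, 2]
BINARY_OP ^ → 18 ^ 2 = 16. Stack: [16]
STORE_FAST p → p=16. Stack: []
LOAD_FAST i → push 2. Stack: [2]
LOAD_CONST → push 1. Stack: [2, 1]
BINARY_OP + → 2 + 1 = 3. Stack: [3]
STORE_FAST i → i=3. Stack: []
LOAD_FAST i → push 3. Stack: [3]
LOAD_CONST → push 3. Stack: [3, 3]
COMPARE_OP bool(<) → 3 vs 3 = False. Stack: [False]
POP_JUMP_IF_FALSE → pop False; jump. Stack: []
LOAD_FAST p → push 16. Stack: [16]
RETURN_VALUE → return 16.

16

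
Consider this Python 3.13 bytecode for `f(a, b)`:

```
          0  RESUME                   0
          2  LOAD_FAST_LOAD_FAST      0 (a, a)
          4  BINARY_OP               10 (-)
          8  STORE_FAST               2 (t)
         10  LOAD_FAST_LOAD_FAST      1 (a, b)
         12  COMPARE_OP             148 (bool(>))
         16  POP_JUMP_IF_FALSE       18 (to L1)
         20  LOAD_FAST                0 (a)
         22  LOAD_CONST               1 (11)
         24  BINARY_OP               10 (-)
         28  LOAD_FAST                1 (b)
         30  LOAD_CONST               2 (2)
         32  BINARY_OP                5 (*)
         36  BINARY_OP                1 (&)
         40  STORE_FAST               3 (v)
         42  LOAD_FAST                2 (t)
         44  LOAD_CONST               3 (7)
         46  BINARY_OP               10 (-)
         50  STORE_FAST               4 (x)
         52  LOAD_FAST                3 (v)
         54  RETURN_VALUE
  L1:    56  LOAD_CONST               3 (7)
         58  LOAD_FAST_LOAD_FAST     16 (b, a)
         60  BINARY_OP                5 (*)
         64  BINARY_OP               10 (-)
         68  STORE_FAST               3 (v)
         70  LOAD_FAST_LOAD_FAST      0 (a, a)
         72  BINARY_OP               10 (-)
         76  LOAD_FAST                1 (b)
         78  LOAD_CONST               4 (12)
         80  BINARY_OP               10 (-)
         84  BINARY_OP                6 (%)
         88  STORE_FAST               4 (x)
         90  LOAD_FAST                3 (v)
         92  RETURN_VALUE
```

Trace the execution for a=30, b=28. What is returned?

16

LOAD_FAST_LOAD_FAST a,a → push 30,30. Stack: [30, 30]
BINARY_OP - → 30 - 30 = 0. Stack: [0]
STORE_FAST t → t=0. Stack: []
LOAD_FAST_LOAD_FAST a,b → push 30,28. Stack: [30, 28]
COMPARE_OP bool(>) → 30 vs 28 = True. Stack: [True]
POP_JUMP_IF_FALSE → pop True; no jump. Stack: []
LOAD_FAST a → push 30. Stack: [30]
LOAD_CONST → push 11. Stack: [30, 11]
BINARY_OP - → 30 - 11 = 19. Stack: [19]
LOAD_FAST b → push 28. Stack: [19, 28]
LOAD_CONST → push 2. Stack: [19, 28, 2]
BINARY_OP * → 28 * 2 = 56. Stack: [19, 56]
BINARY_OP & → 19 & 56 = 16. Stack: [16]
STORE_FAST v → v=16. Stack: []
LOAD_FAST t → push 0. Stack: [0]
LOAD_CONST → push 7. Stack: [0, 7]
BINARY_OP - → 0 - 7 = -7. Stack: [-7]
STORE_FAST x → x=-7. Stack: []
LOAD_FAST v → push 16. Stack: [16]
RETURN_VALUE → return 16.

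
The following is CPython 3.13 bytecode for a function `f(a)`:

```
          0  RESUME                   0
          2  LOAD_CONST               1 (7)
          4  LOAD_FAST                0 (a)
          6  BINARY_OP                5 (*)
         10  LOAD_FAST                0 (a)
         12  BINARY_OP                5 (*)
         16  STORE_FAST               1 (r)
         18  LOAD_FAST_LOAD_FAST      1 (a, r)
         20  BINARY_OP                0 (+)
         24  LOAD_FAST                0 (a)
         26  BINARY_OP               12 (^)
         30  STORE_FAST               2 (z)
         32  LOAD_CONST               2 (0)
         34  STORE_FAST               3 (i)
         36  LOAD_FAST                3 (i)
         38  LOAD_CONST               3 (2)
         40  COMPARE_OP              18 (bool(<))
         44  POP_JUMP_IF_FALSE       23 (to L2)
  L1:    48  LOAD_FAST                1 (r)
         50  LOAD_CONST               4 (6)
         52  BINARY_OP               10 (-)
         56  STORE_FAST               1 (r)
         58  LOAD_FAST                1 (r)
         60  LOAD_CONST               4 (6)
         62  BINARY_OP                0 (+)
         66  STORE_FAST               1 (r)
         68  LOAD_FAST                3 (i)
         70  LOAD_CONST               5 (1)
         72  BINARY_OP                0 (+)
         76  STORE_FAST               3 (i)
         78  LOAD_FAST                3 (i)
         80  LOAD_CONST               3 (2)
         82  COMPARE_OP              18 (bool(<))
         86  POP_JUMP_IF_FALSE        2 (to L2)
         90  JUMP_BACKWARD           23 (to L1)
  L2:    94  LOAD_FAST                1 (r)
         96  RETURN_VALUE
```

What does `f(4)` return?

112

LOAD_CONST → push 7. Stack: [7]
LOAD_FAST a → push 4. Stack: [7, 4]
BINARY_OP * → 7 * 4 = 28. Stack: [28]
LOAD_FAST a → push 4. Stack: [28, 4]
BINARY_OP * → 28 * 4 = 112. Stack: [112]
STORE_FAST r → r=112. Stack: []
LOAD_FAST_LOAD_FAST a,r → push 4,112. Stack: [4, 112]
BINARY_OP + → 4 + 112 = 116. Stack: [116]
LOAD_FAST a → push 4. Stack: [116, 4]
BINARY_OP ^ → 116 ^ 4 = 112. Stack: [112]
STORE_FAST z → z=112. Stack: []
LOAD_CONST → push 0. Stack: [0]
STORE_FAST i → i=0. Stack: []
LOAD_FAST i → push 0. Stack: [0]
LOAD_CONST → push 2. Stack: [0, 2]
COMPARE_OP bool(<) → 0 vs 2 = True. Stack: [True]
POP_JUMP_IF_FALSE → pop True; no jump. Stack: []
LOAD_FAST r → push 112. Stack: [112]
LOAD_CONST → push 6. Stack: [112, 6]
BINARY_OP - → 112 - 6 = 106. Stack: [106]
STORE_FAST r → r=106. Stack: []
LOAD_FAST r → push 106. Stack: [106]
LOAD_CONST → push 6. Stack: [106, 6]
BINARY_OP + → 106 + 6 = 112. Stack: [112]
STORE_FAST r → r=112. Stack: []
LOAD_FAST i → push 0. Stack: [0]
LOAD_CONST → push 1. Stack: [0, 1]
BINARY_OP + → 0 + 1 = 1. Stack: [1]
STORE_FAST i → i=1. Stack: []
LOAD_FAST i → push 1. Stack: [1]
LOAD_CONST → push 2. Stack: [1, 2]
COMPARE_OP bool(<) → 1 vs 2 = True. Stack: [True]
POP_JUMP_IF_FALSE → pop True; no jump. Stack: []
LOAD_FAST r → push 112. Stack: [112]
LOAD_CONST → push 6. Stack: [112, 6]
BINARY_OP - → 112 - 6 = 106. Stack: [106]
STORE_FAST r → r=106. Stack: []
LOAD_FAST r → push 106. Stack: [106]
LOAD_CONST → push 6. Stack: [106, 6]
BINARY_OP + → 106 + 6 = 112. Stack: [112]
STORE_FAST r → r=112. Stack: []
LOAD_FAST i → push 1. Stack: [1]
LOAD_CONST → push 1. Stack: [1, 1]
BINARY_OP + → 1 + 1 = 2. Stack: [2]
STORE_FAST i → i=2. Stack: []
LOAD_FAST i → push 2. Stack: [2]
LOAD_CONST → push 2. Stack: [2, 2]
COMPARE_OP bool(<) → 2 vs 2 = False. Stack: [False]
POP_JUMP_IF_FALSE → pop False; jump. Stack: []
LOAD_FAST r → push 112. Stack: [112]
RETURN_VALUE → return 112.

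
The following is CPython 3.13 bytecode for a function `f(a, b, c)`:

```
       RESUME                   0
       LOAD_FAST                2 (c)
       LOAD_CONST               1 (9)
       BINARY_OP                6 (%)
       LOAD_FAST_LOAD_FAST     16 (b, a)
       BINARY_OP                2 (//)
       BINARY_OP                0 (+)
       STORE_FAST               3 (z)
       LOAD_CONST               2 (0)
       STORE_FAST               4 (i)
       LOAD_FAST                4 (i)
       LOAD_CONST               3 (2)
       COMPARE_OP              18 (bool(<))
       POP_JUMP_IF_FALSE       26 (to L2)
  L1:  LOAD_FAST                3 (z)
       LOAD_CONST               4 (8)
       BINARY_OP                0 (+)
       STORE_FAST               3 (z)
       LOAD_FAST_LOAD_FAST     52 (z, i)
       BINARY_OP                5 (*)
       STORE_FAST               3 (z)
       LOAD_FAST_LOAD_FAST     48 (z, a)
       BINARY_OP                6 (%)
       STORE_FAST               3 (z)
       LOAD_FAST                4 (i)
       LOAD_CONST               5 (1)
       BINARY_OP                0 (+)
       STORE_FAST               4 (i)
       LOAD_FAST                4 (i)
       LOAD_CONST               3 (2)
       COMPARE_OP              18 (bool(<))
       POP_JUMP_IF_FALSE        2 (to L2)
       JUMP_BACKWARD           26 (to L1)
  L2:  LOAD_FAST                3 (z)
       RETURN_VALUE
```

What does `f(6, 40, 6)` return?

LOAD_FAST c → push 6. Stack: [6]
LOAD_CONST → push 9. Stack: [6, 9]
BINARY_OP % → 6 % 9 = 6. Stack: [6]
LOAD_FAST_LOAD_FAST b,a → push 40,6. Stack: [6, 40, 6]
BINARY_OP // → 40 // 6 = 6. Stack: [6, 6]
BINARY_OP + → 6 + 6 = 12. Stack: [12]
STORE_FAST z → z=12. Stack: []
LOAD_CONST → push 0. Stack: [0]
STORE_FAST i → i=0. Stack: []
LOAD_FAST i → push 0. Stack: [0]
LOAD_CONST → push 2. Stack: [0, 2]
COMPARE_OP bool(<) → 0 vs 2 = True. Stack: [True]
POP_JUMP_IF_FALSE → pop True; no jump. Stack: []
LOAD_FAST z → push 12. Stack: [12]
LOAD_CONST → push 8. Stack: [12, 8]
BINARY_OP + → 12 + 8 = 20. Stack: [20]
STORE_FAST z → z=20. Stack: []
LOAD_FAST_LOAD_FAST z,i → push 20,0. Stack: [20, 0]
BINARY_OP * → 20 * 0 = 0. Stack: [0]
STORE_FAST z → z=0. Stack: []
LOAD_FAST_LOAD_FAST z,a → push 0,6. Stack: [0, 6]
BINARY_OP % → 0 % 6 = 0. Stack: [0]
STORE_FAST z → z=0. Stack: []
LOAD_FAST i → push 0. Stack: [0]
LOAD_CONST → push 1. Stack: [0, 1]
BINARY_OP + → 0 + 1 = 1. Stack: [1]
STORE_FAST i → i=1. Stack: []
LOAD_FAST i → push 1. Stack: [1]
LOAD_CONST → push 2. Stack: [1, 2]
COMPARE_OP bool(<) → 1 vs 2 = True. Stack: [True]
POP_JUMP_IF_FALSE → pop True; no jump. Stack: []
LOAD_FAST z → push 0. Stack: [0]
LOAD_CONST → push 8. Stack: [0, 8]
BINARY_OP + → 0 + 8 = 8. Stack: [8]
STORE_FAST z → z=8. Stack: []
LOAD_FAST_LOAD_FAST z,i → push 8,1. Stack: [8, 1]
BINARY_OP * → 8 * 1 = 8. Stack: [8]
STORE_FAST z → z=8. Stack: []
LOAD_FAST_LOAD_FAST z,a → push 8,6. Stack: [8, 6]
BINARY_OP % → 8 % 6 = 2. Stack: [2]
STORE_FAST z → z=2. Stack: []
LOAD_FAST i → push 1. Stack: [1]
LOAD_CONST → push 1. Stack: [1, 1]
BINARY_OP + → 1 + 1 = 2. Stack: [2]
STORE_FAST i → i=2. Stack: []
LOAD_FAST i → push 2. Stack: [2]
LOAD_CONST → push 2. Stack: [2, 2]
COMPARE_OP bool(<) → 2 vs 2 = False. Stack: [False]
POP_JUMP_IF_FALSE → pop False; jump. Stack: []
LOAD_FAST z → push 2. Stack: [2]
RETURN_VALUE → return 2.

2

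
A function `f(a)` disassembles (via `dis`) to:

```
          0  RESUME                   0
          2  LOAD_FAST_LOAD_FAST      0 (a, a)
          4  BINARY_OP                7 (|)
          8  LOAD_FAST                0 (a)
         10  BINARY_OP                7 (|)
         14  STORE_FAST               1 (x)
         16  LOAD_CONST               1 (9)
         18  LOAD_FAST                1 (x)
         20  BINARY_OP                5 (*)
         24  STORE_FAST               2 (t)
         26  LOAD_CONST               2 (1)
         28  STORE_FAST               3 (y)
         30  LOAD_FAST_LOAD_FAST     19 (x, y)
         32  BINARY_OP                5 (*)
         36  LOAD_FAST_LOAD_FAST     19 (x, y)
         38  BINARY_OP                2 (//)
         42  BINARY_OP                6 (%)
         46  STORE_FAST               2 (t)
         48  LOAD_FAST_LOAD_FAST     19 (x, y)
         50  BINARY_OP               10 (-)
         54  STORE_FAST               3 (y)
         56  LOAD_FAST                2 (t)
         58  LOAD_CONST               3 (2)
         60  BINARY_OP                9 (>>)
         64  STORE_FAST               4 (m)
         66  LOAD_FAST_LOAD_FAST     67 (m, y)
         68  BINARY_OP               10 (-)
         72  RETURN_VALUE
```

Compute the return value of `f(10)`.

LOAD_FAST_LOAD_FAST a,a → push 10,10. Stack: [10, 10]
BINARY_OP | → 10 | 10 = 10. Stack: [10]
LOAD_FAST a → push 10. Stack: [10, 10]
BINARY_OP | → 10 | 10 = 10. Stack: [10]
STORE_FAST x → x=10. Stack: []
LOAD_CONST → push 9. Stack: [9]
LOAD_FAST x → push 10. Stack: [9, 10]
BINARY_OP * → 9 * 10 = 90. Stack: [90]
STORE_FAST t → t=90. Stack: []
LOAD_CONST → push 1. Stack: [1]
STORE_FAST y → y=1. Stack: []
LOAD_FAST_LOAD_FAST x,y → push 10,1. Stack: [10, 1]
BINARY_OP * → 10 * 1 = 10. Stack: [10]
LOAD_FAST_LOAD_FAST x,y → push 10,1. Stack: [10, 10, 1]
BINARY_OP // → 10 // 1 = 10. Stack: [10, 10]
BINARY_OP % → 10 % 10 = 0. Stack: [0]
STORE_FAST t → t=0. Stack: []
LOAD_FAST_LOAD_FAST x,y → push 10,1. Stack: [10, 1]
BINARY_OP - → 10 - 1 = 9. Stack: [9]
STORE_FAST y → y=9. Stack: []
LOAD_FAST t → push 0. Stack: [0]
LOAD_CONST → push 2. Stack: [0, 2]
BINARY_OP >> → 0 >> 2 = 0. Stack: [0]
STORE_FAST m → m=0. Stack: []
LOAD_FAST_LOAD_FAST m,y → push 0,9. Stack: [0, 9]
BINARY_OP - → 0 - 9 = -9. Stack: [-9]
RETURN_VALUE → return -9.

-9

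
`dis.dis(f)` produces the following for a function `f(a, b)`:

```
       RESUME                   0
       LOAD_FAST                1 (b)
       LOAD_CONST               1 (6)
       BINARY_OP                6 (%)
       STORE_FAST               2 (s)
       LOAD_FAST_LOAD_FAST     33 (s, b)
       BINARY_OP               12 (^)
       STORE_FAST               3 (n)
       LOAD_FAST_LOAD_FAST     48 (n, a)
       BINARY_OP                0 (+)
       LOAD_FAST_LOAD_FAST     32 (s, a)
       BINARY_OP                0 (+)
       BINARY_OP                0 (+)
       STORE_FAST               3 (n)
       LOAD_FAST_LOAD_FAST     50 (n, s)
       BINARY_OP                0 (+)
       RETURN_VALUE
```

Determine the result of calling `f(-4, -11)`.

LOAD_FAST b → push -11. Stack: [-11]
LOAD_CONST → push 6. Stack: [-11, 6]
BINARY_OP % → -11 % 6 = 1. Stack: [1]
STORE_FAST s → s=1. Stack: []
LOAD_FAST_LOAD_FAST s,b → push 1,-11. Stack: [1, -11]
BINARY_OP ^ → 1 ^ -11 = -12. Stack: [-12]
STORE_FAST n → n=-12. Stack: []
LOAD_FAST_LOAD_FAST n,a → push -12,-4. Stack: [-12, -4]
BINARY_OP + → -12 + -4 = -16. Stack: [-16]
LOAD_FAST_LOAD_FAST s,a → push 1,-4. Stack: [-16, 1, -4]
BINARY_OP + → 1 + -4 = -3. Stack: [-16, -3]
BINARY_OP + → -16 + -3 = -19. Stack: [-19]
STORE_FAST n → n=-19. Stack: []
LOAD_FAST_LOAD_FAST n,s → push -19,1. Stack: [-19, 1]
BINARY_OP + → -19 + 1 = -18. Stack: [-18]
RETURN_VALUE → return -18.

-18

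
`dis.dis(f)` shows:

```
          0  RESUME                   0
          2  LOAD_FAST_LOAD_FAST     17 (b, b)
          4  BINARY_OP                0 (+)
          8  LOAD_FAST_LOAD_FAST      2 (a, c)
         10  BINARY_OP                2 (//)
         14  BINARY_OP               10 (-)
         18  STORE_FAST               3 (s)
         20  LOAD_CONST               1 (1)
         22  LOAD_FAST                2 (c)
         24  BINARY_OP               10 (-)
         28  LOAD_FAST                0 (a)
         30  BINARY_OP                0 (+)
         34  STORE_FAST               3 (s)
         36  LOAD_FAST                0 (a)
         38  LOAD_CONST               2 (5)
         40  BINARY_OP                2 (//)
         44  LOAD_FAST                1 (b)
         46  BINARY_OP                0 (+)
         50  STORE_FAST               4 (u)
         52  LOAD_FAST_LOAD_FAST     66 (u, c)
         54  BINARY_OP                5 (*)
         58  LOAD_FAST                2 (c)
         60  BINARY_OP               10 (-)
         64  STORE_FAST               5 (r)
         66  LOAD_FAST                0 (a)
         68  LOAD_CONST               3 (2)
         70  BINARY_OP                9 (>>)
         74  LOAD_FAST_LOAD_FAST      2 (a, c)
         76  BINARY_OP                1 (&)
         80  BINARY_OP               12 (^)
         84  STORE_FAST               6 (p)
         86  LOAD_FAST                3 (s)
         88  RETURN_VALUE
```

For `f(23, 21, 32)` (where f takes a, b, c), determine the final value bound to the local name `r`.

LOAD_FAST_LOAD_FAST b,b → push 21,21. Stack: [21, 21]
BINARY_OP + → 21 + 21 = 42. Stack: [42]
LOAD_FAST_LOAD_FAST a,c → push 23,32. Stack: [42, 23, 32]
BINARY_OP // → 23 // 32 = 0. Stack: [42, 0]
BINARY_OP - → 42 - 0 = 42. Stack: [42]
STORE_FAST s → s=42. Stack: []
LOAD_CONST → push 1. Stack: [1]
LOAD_FAST c → push 32. Stack: [1, 32]
BINARY_OP - → 1 - 32 = -31. Stack: [-31]
LOAD_FAST a → push 23. Stack: [-31, 23]
BINARY_OP + → -31 + 23 = -8. Stack: [-8]
STORE_FAST s → s=-8. Stack: []
LOAD_FAST a → push 23. Stack: [23]
LOAD_CONST → push 5. Stack: [23, 5]
BINARY_OP // → 23 // 5 = 4. Stack: [4]
LOAD_FAST b → push 21. Stack: [4, 21]
BINARY_OP + → 4 + 21 = 25. Stack: [25]
STORE_FAST u → u=25. Stack: []
LOAD_FAST_LOAD_FAST u,c → push 25,32. Stack: [25, 32]
BINARY_OP * → 25 * 32 = 800. Stack: [800]
LOAD_FAST c → push 32. Stack: [800, 32]
BINARY_OP - → 800 - 32 = 768. Stack: [768]
STORE_FAST r → r=768. Stack: []
LOAD_FAST a → push 23. Stack: [23]
LOAD_CONST → push 2. Stack: [23, 2]
BINARY_OP >> → 23 >> 2 = 5. Stack: [5]
LOAD_FAST_LOAD_FAST a,c → push 23,32. Stack: [5, 23, 32]
BINARY_OP & → 23 & 32 = 0. Stack: [5, 0]
BINARY_OP ^ → 5 ^ 0 = 5. Stack: [5]
STORE_FAST p → p=5. Stack: []
LOAD_FAST s → push -8. Stack: [-8]
RETURN_VALUE → return -8.

768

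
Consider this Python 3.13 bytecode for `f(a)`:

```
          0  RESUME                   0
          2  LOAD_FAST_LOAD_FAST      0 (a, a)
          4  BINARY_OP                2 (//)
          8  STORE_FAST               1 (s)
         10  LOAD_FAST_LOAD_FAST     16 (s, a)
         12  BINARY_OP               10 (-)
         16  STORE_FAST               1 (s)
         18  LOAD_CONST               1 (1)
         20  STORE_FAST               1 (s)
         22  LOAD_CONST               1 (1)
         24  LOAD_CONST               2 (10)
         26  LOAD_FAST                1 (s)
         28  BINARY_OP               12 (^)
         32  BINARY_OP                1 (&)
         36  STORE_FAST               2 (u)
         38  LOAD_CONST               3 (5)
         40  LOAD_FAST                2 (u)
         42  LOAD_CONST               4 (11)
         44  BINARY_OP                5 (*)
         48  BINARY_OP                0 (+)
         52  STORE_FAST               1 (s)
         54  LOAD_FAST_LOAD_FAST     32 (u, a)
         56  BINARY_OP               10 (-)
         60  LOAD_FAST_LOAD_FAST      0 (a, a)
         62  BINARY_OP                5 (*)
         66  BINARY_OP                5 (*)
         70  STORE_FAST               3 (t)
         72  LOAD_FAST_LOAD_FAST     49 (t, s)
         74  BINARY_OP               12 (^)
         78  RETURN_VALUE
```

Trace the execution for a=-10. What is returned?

LOAD_FAST_LOAD_FAST a,a → push -10,-10. Stack: [-10, -10]
BINARY_OP // → -10 // -10 = 1. Stack: [1]
STORE_FAST s → s=1. Stack: []
LOAD_FAST_LOAD_FAST s,a → push 1,-10. Stack: [1, -10]
BINARY_OP - → 1 - -10 = 11. Stack: [11]
STORE_FAST s → s=11. Stack: []
LOAD_CONST → push 1. Stack: [1]
STORE_FAST s → s=1. Stack: []
LOAD_CONST → push 1. Stack: [1]
LOAD_CONST → push 10. Stack: [1, 10]
LOAD_FAST s → push 1. Stack: [1, 10, 1]
BINARY_OP ^ → 10 ^ 1 = 11. Stack: [1, 11]
BINARY_OP & → 1 & 11 = 1. Stack: [1]
STORE_FAST u → u=1. Stack: []
LOAD_CONST → push 5. Stack: [5]
LOAD_FAST u → push 1. Stack: [5, 1]
LOAD_CONST → push 11. Stack: [5, 1, 11]
BINARY_OP * → 1 * 11 = 11. Stack: [5, 11]
BINARY_OP + → 5 + 11 = 16. Stack: [16]
STORE_FAST s → s=16. Stack: []
LOAD_FAST_LOAD_FAST u,a → push 1,-10. Stack: [1, -10]
BINARY_OP - → 1 - -10 = 11. Stack: [11]
LOAD_FAST_LOAD_FAST a,a → push -10,-10. Stack: [11, -10, -10]
BINARY_OP * → -10 * -10 = 100. Stack: [11, 100]
BINARY_OP * → 11 * 100 = 1100. Stack: [1100]
STORE_FAST t → t=1100. Stack: []
LOAD_FAST_LOAD_FAST t,s → push 1100,16. Stack: [1100, 16]
BINARY_OP ^ → 1100 ^ 16 = 1116. Stack: [1116]
RETURN_VALUE → return 1116.

1116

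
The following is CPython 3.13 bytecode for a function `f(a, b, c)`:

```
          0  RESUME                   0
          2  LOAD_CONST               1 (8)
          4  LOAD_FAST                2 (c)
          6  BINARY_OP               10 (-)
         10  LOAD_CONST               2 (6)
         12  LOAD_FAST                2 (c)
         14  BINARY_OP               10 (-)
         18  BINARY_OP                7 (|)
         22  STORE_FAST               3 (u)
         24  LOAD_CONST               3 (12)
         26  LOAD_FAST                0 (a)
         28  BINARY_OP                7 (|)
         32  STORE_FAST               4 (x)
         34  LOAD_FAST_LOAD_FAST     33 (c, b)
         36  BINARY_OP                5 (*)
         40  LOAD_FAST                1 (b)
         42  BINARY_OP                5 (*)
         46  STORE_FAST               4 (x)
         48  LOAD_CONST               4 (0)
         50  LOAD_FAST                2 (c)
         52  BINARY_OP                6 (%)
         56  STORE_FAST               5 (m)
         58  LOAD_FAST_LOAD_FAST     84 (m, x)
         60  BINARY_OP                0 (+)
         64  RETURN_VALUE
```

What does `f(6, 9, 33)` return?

2673

LOAD_CONST → push 8. Stack: [8]
LOAD_FAST c → push 33. Stack: [8, 33]
BINARY_OP - → 8 - 33 = -25. Stack: [-25]
LOAD_CONST → push 6. Stack: [-25, 6]
LOAD_FAST c → push 33. Stack: [-25, 6, 33]
BINARY_OP - → 6 - 33 = -27. Stack: [-25, -27]
BINARY_OP | → -25 | -27 = -25. Stack: [-25]
STORE_FAST u → u=-25. Stack: []
LOAD_CONST → push 12. Stack: [12]
LOAD_FAST a → push 6. Stack: [12, 6]
BINARY_OP | → 12 | 6 = 14. Stack: [14]
STORE_FAST x → x=14. Stack: []
LOAD_FAST_LOAD_FAST c,b → push 33,9. Stack: [33, 9]
BINARY_OP * → 33 * 9 = 297. Stack: [297]
LOAD_FAST b → push 9. Stack: [297, 9]
BINARY_OP * → 297 * 9 = 2673. Stack: [2673]
STORE_FAST x → x=2673. Stack: []
LOAD_CONST → push 0. Stack: [0]
LOAD_FAST c → push 33. Stack: [0, 33]
BINARY_OP % → 0 % 33 = 0. Stack: [0]
STORE_FAST m → m=0. Stack: []
LOAD_FAST_LOAD_FAST m,x → push 0,2673. Stack: [0, 2673]
BINARY_OP + → 0 + 2673 = 2673. Stack: [2673]
RETURN_VALUE → return 2673.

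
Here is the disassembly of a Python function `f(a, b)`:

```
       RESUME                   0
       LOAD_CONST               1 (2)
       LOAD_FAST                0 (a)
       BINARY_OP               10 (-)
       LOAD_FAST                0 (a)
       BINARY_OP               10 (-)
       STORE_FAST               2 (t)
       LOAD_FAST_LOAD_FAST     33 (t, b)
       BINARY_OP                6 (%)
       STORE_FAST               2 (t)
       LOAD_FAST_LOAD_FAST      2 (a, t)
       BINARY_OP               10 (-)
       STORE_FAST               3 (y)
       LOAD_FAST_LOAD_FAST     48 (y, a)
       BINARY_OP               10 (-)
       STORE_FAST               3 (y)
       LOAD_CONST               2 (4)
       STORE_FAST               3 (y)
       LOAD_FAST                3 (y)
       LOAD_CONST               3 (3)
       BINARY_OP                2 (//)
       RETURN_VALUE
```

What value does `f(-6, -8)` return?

1

LOAD_CONST → push 2. Stack: [2]
LOAD_FAST a → push -6. Stack: [2, -6]
BINARY_OP - → 2 - -6 = 8. Stack: [8]
LOAD_FAST a → push -6. Stack: [8, -6]
BINARY_OP - → 8 - -6 = 14. Stack: [14]
STORE_FAST t → t=14. Stack: []
LOAD_FAST_LOAD_FAST t,b → push 14,-8. Stack: [14, -8]
BINARY_OP % → 14 % -8 = -2. Stack: [-2]
STORE_FAST t → t=-2. Stack: []
LOAD_FAST_LOAD_FAST a,t → push -6,-2. Stack: [-6, -2]
BINARY_OP - → -6 - -2 = -4. Stack: [-4]
STORE_FAST y → y=-4. Stack: []
LOAD_FAST_LOAD_FAST y,a → push -4,-6. Stack: [-4, -6]
BINARY_OP - → -4 - -6 = 2. Stack: [2]
STORE_FAST y → y=2. Stack: []
LOAD_CONST → push 4. Stack: [4]
STORE_FAST y → y=4. Stack: []
LOAD_FAST y → push 4. Stack: [4]
LOAD_CONST → push 3. Stack: [4, 3]
BINARY_OP // → 4 // 3 = 1. Stack: [1]
RETURN_VALUE → return 1.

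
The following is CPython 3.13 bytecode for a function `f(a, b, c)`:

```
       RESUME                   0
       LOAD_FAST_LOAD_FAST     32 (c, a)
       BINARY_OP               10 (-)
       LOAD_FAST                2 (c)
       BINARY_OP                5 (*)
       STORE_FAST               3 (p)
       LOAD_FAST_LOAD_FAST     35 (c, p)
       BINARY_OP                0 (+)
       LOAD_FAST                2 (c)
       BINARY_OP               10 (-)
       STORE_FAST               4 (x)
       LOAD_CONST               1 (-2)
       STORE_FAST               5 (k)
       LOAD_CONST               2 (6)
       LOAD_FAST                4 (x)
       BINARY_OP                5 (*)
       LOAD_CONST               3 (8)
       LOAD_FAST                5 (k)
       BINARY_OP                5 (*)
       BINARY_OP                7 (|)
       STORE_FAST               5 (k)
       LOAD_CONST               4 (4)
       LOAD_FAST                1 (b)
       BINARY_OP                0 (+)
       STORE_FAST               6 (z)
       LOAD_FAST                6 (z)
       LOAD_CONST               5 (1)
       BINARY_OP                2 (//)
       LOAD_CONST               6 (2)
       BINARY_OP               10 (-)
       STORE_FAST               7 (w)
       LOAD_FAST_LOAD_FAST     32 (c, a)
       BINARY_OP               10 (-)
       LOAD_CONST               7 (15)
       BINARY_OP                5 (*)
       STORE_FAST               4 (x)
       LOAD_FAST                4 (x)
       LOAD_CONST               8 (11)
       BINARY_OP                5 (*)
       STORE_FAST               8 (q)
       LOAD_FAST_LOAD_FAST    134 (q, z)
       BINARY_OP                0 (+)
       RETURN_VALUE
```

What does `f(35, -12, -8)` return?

LOAD_FAST_LOAD_FAST c,a → push -8,35. Stack: [-8, 35]
BINARY_OP - → -8 - 35 = -43. Stack: [-43]
LOAD_FAST c → push -8. Stack: [-43, -8]
BINARY_OP * → -43 * -8 = 344. Stack: [344]
STORE_FAST p → p=344. Stack: []
LOAD_FAST_LOAD_FAST c,p → push -8,344. Stack: [-8, 344]
BINARY_OP + → -8 + 344 = 336. Stack: [336]
LOAD_FAST c → push -8. Stack: [336, -8]
BINARY_OP - → 336 - -8 = 344. Stack: [344]
STORE_FAST x → x=344. Stack: []
LOAD_CONST → push -2. Stack: [-2]
STORE_FAST k → k=-2. Stack: []
LOAD_CONST → push 6. Stack: [6]
LOAD_FAST x → push 344. Stack: [6, 344]
BINARY_OP * → 6 * 344 = 2064. Stack: [2064]
LOAD_CONST → push 8. Stack: [2064, 8]
LOAD_FAST k → push -2. Stack: [2064, 8, -2]
BINARY_OP * → 8 * -2 = -16. Stack: [2064, -16]
BINARY_OP | → 2064 | -16 = -16. Stack: [-16]
STORE_FAST k → k=-16. Stack: []
LOAD_CONST → push 4. Stack: [4]
LOAD_FAST b → push -12. Stack: [4, -12]
BINARY_OP + → 4 + -12 = -8. Stack: [-8]
STORE_FAST z → z=-8. Stack: []
LOAD_FAST z → push -8. Stack: [-8]
LOAD_CONST → push 1. Stack: [-8, 1]
BINARY_OP // → -8 // 1 = -8. Stack: [-8]
LOAD_CONST → push 2. Stack: [-8, 2]
BINARY_OP - → -8 - 2 = -10. Stack: [-10]
STORE_FAST w → w=-10. Stack: []
LOAD_FAST_LOAD_FAST c,a → push -8,35. Stack: [-8, 35]
BINARY_OP - → -8 - 35 = -43. Stack: [-43]
LOAD_CONST → push 15. Stack: [-43, 15]
BINARY_OP * → -43 * 15 = -645. Stack: [-645]
STORE_FAST x → x=-645. Stack: []
LOAD_FAST x → push -645. Stack: [-645]
LOAD_CONST → push 11. Stack: [-645, 11]
BINARY_OP * → -645 * 11 = -7095. Stack: [-7095]
STORE_FAST q → q=-7095. Stack: []
LOAD_FAST_LOAD_FAST q,z → push -7095,-8. Stack: [-7095, -8]
BINARY_OP + → -7095 + -8 = -7103. Stack: [-7103]
RETURN_VALUE → return -7103.

-7103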